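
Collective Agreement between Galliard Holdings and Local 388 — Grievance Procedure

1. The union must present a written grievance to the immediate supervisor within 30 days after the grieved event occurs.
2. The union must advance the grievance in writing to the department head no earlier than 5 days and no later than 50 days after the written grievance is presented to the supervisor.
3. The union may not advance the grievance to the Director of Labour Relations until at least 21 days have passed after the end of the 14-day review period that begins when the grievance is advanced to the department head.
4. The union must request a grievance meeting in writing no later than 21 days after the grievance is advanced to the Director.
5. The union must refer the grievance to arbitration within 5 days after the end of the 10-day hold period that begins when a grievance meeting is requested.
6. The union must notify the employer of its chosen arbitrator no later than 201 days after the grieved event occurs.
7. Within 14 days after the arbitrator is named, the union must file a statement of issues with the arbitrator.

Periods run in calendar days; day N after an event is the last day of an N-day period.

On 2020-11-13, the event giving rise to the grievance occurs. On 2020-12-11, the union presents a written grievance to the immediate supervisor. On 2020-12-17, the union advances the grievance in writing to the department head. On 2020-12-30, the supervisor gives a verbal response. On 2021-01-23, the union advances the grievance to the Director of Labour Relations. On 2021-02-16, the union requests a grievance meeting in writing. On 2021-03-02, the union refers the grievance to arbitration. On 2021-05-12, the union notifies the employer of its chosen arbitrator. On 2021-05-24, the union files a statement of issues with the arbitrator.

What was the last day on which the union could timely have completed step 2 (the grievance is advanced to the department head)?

Step 2 runs from 2020-12-11, when the written grievance is presented to the supervisor. The window is 5–50 days after 2020-12-11; it closes on 2021-01-30.

2021-01-30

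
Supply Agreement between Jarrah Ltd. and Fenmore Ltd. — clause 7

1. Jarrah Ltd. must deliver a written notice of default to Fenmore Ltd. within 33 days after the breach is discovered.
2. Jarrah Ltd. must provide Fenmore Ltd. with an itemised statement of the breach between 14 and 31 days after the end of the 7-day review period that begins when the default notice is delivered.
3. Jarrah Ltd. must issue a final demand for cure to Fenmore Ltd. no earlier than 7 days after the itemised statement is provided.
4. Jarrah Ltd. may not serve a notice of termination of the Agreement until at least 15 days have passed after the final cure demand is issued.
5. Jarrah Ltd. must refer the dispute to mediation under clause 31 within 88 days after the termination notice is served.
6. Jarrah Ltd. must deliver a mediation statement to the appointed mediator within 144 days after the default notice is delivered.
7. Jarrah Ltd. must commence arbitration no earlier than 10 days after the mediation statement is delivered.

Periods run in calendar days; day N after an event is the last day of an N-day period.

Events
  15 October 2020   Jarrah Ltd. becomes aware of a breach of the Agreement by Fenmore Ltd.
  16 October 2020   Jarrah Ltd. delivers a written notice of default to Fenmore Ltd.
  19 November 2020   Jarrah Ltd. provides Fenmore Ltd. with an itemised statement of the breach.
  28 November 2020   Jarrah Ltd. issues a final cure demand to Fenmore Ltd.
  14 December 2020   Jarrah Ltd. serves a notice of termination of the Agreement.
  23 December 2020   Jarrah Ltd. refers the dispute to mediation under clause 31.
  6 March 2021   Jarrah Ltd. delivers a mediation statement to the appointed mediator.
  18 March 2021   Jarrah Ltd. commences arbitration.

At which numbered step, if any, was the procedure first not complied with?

(1) due by 15 October 2020 + 33 days = 17 November 2020; 16 October 2020 is within that limit.
(2) the permitted window runs from 23 October 2020 + 14 = 6 November 2020 to 23 October 2020 + 31 = 23 November 2020; 19 November 2020 falls inside that range.
(3) permitted from 19 November 2020 + 7 days = 26 November 2020 onward; done 28 November 2020, after the minimum wait.
(4) permitted from 28 November 2020 + 15 days = 13 December 2020 onward; done 14 December 2020 — permitted.
(5) due by 14 December 2020 + 88 days = 12 March 2021; 23 December 2020 is within that limit.
(6) due by 16 October 2020 + 144 days = 9 March 2021; completed 6 March 2021, before the deadline.
(7) permitted from 6 March 2021 + 10 days = 16 March 2021 onward; done 18 March 2021 — permitted.

None — every step was satisfied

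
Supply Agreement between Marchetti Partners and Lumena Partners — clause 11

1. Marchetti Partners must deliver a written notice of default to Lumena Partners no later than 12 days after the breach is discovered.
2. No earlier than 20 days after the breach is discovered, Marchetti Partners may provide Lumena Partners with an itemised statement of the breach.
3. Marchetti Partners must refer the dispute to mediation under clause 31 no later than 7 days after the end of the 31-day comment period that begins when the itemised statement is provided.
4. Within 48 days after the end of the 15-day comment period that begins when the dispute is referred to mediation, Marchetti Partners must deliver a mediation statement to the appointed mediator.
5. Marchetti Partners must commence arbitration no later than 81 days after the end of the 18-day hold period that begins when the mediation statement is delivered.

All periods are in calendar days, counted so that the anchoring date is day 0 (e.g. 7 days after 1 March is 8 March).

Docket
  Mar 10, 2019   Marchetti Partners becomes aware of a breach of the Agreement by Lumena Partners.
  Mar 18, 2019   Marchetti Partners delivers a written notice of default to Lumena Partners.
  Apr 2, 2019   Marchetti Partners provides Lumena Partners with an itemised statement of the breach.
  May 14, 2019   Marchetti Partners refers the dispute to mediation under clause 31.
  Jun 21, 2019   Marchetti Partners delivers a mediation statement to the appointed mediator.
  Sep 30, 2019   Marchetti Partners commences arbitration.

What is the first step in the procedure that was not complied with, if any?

Step 1 — counting 12 days from Mar 10, 2019 (when the breach is discovered) gives a deadline of Mar 22, 2019; done Mar 18, 2019 — timely.
Step 2 — must wait 20 days from Mar 10, 2019 (when the breach is discovered), so not before Mar 30, 2019; done Apr 2, 2019 — permitted.
Step 3 — counting 7 days from May 3, 2019 (end of the 31-day comment period, which began when the itemised statement is provided on Apr 2, 2019) gives a deadline of May 10, 2019; May 14, 2019 misses that deadline by 4 days.
No need to go further; step 3 was not satisfied.

Step 3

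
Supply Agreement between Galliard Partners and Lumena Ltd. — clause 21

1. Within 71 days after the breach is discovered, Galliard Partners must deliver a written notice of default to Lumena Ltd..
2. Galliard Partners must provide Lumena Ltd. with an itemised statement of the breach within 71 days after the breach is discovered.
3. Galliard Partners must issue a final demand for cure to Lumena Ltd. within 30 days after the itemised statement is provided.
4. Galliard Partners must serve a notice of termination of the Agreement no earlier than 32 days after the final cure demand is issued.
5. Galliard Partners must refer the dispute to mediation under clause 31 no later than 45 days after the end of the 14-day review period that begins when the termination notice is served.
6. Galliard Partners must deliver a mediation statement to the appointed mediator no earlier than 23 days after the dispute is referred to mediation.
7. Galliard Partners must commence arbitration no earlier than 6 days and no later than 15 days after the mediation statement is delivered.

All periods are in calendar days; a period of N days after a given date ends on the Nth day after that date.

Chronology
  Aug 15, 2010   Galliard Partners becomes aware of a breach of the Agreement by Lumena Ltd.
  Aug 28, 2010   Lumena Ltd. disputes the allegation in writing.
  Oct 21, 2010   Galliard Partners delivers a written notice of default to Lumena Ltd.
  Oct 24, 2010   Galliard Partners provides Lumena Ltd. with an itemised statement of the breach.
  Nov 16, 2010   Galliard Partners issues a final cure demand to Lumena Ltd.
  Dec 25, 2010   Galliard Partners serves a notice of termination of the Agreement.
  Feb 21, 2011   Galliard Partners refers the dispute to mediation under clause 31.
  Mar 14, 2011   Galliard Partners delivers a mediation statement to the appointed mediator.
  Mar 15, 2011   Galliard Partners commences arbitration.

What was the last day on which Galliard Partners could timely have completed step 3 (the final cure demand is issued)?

Nov 23, 2010

Step 3 runs from Oct 24, 2010, when the itemised statement is provided. 30 days after Oct 24, 2010 is Nov 23, 2010.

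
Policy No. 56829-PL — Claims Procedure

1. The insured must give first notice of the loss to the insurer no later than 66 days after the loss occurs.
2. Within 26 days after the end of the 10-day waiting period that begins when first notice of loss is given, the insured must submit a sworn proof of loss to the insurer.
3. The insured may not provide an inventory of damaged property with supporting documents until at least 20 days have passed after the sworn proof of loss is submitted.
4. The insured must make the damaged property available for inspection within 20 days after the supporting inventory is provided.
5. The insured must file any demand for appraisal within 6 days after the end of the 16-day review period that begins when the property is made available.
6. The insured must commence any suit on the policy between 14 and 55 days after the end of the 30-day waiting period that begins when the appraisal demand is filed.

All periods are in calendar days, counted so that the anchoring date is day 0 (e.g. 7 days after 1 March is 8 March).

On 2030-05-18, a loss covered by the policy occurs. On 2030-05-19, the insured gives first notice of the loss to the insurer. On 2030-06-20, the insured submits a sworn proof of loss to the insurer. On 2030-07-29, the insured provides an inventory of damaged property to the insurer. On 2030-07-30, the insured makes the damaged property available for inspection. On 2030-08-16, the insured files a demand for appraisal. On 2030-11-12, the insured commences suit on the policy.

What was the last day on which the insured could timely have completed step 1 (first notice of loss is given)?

2030-07-23

Step 1 runs from 2030-05-18, when the loss occurs. 66 days after 2030-05-18 is 2030-07-23.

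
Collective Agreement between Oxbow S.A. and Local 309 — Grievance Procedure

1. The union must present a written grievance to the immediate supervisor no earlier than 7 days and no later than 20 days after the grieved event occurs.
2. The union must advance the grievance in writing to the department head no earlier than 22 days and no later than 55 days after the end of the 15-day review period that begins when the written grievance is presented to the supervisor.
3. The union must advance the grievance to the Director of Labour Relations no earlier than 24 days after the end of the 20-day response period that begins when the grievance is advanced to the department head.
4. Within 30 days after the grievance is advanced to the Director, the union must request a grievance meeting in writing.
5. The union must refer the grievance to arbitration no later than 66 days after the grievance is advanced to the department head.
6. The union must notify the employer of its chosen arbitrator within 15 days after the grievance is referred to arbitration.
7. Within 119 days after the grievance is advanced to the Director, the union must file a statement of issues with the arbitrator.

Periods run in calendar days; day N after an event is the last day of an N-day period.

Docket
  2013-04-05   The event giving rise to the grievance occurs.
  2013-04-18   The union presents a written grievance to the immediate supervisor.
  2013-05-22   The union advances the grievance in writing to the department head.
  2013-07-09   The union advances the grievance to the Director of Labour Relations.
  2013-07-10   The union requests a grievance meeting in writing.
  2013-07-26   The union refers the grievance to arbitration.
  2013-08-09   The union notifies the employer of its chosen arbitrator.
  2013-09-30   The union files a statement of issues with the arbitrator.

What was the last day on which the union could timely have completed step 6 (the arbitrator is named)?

2013-08-10

Step 6 runs from 2013-07-26, when the grievance is referred to arbitration. 15 days after 2013-07-26 is 2013-08-10.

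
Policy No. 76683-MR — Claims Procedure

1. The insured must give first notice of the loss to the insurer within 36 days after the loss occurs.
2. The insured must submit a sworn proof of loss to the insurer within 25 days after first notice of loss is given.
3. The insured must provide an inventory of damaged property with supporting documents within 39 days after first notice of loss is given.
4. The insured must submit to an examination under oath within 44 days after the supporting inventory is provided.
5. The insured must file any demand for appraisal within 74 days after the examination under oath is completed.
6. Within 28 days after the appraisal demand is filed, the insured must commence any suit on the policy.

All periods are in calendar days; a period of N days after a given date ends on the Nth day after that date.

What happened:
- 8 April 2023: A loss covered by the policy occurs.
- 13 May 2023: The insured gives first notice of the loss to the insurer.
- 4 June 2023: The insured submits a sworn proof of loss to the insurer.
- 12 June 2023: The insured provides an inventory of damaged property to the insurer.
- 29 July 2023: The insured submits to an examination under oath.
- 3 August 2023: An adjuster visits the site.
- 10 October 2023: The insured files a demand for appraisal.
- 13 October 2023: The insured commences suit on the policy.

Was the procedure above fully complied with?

No

Step 1: 36 days after 8 April 2023 (when the loss occurs) is 14 May 2023; done 13 May 2023 — timely.
Step 2: 25 days after 13 May 2023 (when first notice of loss is given) is 7 June 2023; done 4 June 2023 — timely.
Step 3: 39 days after 13 May 2023 (when first notice of loss is given) is 21 June 2023; done 12 June 2023 — timely.
Step 4: 44 days after 12 June 2023 (when the supporting inventory is provided) is 26 July 2023; 29 July 2023 misses that deadline by 3 days.
No need to go further; step 4 was not satisfied.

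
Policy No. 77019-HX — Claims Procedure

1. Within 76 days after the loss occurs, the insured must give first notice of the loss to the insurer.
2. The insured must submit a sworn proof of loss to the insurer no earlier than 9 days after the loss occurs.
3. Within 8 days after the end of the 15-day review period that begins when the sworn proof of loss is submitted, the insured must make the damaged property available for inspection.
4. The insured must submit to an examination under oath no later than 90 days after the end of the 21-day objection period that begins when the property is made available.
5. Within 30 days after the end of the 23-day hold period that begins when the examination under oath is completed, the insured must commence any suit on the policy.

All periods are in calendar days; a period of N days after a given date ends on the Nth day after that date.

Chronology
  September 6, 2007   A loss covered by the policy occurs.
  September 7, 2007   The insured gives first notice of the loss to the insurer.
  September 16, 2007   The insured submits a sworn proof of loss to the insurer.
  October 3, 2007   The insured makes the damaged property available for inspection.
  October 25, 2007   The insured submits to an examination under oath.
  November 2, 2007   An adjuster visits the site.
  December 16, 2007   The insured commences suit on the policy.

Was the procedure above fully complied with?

(1) due by September 6, 2007 + 76 days = November 21, 2007; September 7, 2007 is within that limit.
(2) permitted from September 6, 2007 + 9 days = September 15, 2007 onward; done September 16, 2007, after the minimum wait.
(3) due by October 1, 2007 + 8 days = October 9, 2007; October 3, 2007 is within that limit.
(4) due by October 24, 2007 + 90 days = January 22, 2008; completed October 25, 2007, before the deadline.
(5) due by November 17, 2007 + 30 days = December 17, 2007; done December 16, 2007 — timely.

Yes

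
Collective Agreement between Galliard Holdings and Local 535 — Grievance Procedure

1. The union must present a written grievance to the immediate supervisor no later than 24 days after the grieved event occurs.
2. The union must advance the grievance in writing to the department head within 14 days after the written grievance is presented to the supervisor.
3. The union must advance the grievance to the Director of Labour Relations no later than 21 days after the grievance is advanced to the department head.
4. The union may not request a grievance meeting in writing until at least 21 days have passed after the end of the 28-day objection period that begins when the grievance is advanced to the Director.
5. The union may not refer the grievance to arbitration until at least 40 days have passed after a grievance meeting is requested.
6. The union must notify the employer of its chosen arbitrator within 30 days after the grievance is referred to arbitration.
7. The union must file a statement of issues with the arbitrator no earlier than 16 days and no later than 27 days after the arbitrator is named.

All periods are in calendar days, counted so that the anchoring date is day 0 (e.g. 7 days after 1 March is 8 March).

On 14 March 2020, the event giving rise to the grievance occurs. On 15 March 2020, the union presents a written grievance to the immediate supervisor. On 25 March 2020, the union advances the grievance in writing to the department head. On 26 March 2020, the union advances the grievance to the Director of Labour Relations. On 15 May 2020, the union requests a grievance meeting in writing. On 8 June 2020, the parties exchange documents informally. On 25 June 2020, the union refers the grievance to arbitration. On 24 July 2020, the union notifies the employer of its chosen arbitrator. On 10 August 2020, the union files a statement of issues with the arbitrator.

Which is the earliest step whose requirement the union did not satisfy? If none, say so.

None — every step was satisfied

Step 1: 24 days after 14 March 2020 (when the grieved event occurs) is 7 April 2020; 15 March 2020 is within that limit.
Step 2: 14 days after 15 March 2020 (when the written grievance is presented to the supervisor) is 29 March 2020; 25 March 2020 is within that limit.
Step 3: 21 days after 25 March 2020 (when the grievance is advanced to the department head) is 15 April 2020; completed 26 March 2020, before the deadline.
Step 4: the earliest permitted date is 21 days after 23 April 2020 (end of the 28-day objection period, which began when the grievance is advanced to the Director on 26 March 2020), i.e. 14 May 2020; done 15 May 2020 — permitted.
Step 5: the earliest permitted date is 40 days after 15 May 2020 (when a grievance meeting is requested), i.e. 24 June 2020; 25 June 2020 is on or after that date.
Step 6: 30 days after 25 June 2020 (when the grievance is referred to arbitration) is 25 July 2020; done 24 July 2020 — timely.
Step 7: the window is 16–27 days after 24 July 2020 (when the arbitrator is named), so 9 August 2020 through 20 August 2020; done 10 August 2020 — within the window.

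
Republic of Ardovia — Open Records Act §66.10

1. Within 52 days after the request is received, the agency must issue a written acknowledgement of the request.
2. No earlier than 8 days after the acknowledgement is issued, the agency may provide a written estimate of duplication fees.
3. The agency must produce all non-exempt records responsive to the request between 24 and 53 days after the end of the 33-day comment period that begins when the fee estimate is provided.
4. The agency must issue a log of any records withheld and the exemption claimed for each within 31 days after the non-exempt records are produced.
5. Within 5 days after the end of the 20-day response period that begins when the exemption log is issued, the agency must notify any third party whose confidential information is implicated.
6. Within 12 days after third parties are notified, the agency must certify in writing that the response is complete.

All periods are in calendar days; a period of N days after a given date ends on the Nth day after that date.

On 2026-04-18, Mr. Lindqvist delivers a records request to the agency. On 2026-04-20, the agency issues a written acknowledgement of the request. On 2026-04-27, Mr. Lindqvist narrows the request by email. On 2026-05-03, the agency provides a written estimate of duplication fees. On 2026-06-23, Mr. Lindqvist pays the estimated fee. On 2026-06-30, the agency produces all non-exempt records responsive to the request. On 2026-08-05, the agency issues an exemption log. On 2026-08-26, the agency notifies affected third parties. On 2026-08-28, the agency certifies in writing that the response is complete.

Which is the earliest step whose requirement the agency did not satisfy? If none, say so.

Step 4

Step 1 — counting 52 days from 2026-04-18 (when the request is received) gives a deadline of 2026-06-09; completed 2026-04-20, before the deadline.
Step 2 — must wait 8 days from 2026-04-20 (when the acknowledgement is issued), so not before 2026-04-28; 2026-05-03 is on or after that date.
Step 3 — 24 and 53 days from 2026-06-05 (end of the 33-day comment period, which began when the fee estimate is provided on 2026-05-03) are 2026-06-29 and 2026-07-28 respectively; 2026-06-30 falls inside that range.
Step 4 — counting 31 days from 2026-06-30 (when the non-exempt records are produced) gives a deadline of 2026-07-31; 2026-08-05 misses that deadline by 5 days.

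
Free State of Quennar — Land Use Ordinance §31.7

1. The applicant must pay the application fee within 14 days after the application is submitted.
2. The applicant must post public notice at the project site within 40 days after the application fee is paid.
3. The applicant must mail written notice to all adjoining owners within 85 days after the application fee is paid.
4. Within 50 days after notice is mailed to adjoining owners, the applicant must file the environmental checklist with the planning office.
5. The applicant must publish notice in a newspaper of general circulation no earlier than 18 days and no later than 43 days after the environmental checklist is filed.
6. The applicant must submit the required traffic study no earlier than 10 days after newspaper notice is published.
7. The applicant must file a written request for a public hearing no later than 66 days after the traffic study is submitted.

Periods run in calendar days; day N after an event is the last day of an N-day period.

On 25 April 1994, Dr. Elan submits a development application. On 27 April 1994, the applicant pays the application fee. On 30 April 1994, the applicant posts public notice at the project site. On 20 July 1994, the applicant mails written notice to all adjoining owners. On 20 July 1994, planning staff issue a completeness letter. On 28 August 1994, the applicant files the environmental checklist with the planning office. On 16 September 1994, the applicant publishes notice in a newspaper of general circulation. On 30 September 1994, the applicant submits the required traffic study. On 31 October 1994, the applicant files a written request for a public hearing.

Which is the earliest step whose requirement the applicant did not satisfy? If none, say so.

None — every step was satisfied

Step 1 — counting 14 days from 25 April 1994 (when the application is submitted) gives a deadline of 9 May 1994; done 27 April 1994 — timely.
Step 2 — counting 40 days from 27 April 1994 (when the application fee is paid) gives a deadline of 6 June 1994; 30 April 1994 is within that limit.
Step 3 — counting 85 days from 27 April 1994 (when the application fee is paid) gives a deadline of 21 July 1994; completed 20 July 1994, before the deadline.
Step 4 — counting 50 days from 20 July 1994 (when notice is mailed to adjoining owners) gives a deadline of 8 September 1994; 28 August 1994 is within that limit.
Step 5 — 18 and 43 days from 28 August 1994 (when the environmental checklist is filed) are 15 September 1994 and 10 October 1994 respectively; done 16 September 1994, which is between those dates.
Step 6 — must wait 10 days from 16 September 1994 (when newspaper notice is published), so not before 26 September 1994; done 30 September 1994 — permitted.
Step 7 — counting 66 days from 30 September 1994 (when the traffic study is submitted) gives a deadline of 5 December 1994; done 31 October 1994 — timely.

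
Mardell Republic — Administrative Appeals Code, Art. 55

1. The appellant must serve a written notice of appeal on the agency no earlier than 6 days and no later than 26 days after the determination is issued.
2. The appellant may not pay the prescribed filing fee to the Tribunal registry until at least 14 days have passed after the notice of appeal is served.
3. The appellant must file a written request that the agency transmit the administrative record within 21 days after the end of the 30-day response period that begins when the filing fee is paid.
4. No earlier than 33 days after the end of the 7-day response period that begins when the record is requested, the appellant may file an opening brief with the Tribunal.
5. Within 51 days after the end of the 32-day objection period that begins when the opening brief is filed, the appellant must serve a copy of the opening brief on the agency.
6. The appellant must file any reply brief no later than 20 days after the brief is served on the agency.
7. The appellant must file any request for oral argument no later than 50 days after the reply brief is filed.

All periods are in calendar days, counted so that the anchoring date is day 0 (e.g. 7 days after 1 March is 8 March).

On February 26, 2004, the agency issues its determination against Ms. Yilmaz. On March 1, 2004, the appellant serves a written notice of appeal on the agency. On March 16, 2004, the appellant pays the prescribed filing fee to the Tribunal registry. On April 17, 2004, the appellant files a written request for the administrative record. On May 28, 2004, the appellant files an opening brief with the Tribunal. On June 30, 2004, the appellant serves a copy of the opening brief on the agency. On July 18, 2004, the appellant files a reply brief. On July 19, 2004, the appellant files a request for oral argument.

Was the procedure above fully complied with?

(1) the permitted window runs from February 26, 2004 + 6 = March 3, 2004 to February 26, 2004 + 26 = March 23, 2004; done March 1, 2004 — 2 days before the window opened.
Later steps need not be reached.

No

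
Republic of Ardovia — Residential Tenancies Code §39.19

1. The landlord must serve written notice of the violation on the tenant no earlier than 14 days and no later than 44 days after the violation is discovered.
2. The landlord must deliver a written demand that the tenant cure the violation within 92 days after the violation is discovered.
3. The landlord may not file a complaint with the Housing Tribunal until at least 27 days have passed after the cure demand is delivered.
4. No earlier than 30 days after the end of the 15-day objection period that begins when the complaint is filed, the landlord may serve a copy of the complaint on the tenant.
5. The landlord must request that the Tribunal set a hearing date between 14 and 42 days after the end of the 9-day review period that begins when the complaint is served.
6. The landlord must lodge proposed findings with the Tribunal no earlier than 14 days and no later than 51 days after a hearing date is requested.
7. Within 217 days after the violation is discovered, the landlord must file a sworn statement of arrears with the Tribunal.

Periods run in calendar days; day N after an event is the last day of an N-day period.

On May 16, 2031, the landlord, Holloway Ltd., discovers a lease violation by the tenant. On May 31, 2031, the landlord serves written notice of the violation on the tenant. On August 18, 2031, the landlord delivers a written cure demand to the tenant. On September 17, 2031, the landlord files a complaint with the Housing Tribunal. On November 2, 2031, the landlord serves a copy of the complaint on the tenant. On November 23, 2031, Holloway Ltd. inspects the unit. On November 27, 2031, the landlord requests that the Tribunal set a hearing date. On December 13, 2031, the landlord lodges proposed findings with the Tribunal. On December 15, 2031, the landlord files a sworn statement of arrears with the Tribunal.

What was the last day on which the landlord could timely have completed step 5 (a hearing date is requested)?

December 23, 2031

The complaint is served on November 2, 2031; the 9-day review period therefore ends November 11, 2031, and step 5 runs from that date. The window is 14–42 days after November 11, 2031; it closes on December 23, 2031.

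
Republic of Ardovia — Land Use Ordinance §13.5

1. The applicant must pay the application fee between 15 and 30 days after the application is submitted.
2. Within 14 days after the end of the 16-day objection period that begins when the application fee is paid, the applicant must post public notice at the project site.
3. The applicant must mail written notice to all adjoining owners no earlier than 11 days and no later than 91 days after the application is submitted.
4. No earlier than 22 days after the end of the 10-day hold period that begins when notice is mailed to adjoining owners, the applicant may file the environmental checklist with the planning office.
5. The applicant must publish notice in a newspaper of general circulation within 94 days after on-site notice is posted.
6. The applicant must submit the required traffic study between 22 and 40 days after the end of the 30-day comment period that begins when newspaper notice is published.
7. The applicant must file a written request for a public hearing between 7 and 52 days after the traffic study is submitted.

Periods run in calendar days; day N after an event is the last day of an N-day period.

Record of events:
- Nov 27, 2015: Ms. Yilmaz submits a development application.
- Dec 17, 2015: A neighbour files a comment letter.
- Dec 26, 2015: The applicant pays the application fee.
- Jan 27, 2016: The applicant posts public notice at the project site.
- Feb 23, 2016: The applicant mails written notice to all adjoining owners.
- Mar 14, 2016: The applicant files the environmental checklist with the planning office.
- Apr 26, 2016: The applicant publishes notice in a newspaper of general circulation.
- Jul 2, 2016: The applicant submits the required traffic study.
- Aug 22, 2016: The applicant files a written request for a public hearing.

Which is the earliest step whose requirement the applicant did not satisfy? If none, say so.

Step 2

Step 1 — 15 and 30 days from Nov 27, 2015 (when the application is submitted) are Dec 12, 2015 and Dec 27, 2015 respectively; Dec 26, 2015 falls inside that range.
Step 2 — counting 14 days from Jan 11, 2016 (end of the 16-day objection period, which began when the application fee is paid on Dec 26, 2015) gives a deadline of Jan 25, 2016; Jan 27, 2016 misses that deadline by 2 days.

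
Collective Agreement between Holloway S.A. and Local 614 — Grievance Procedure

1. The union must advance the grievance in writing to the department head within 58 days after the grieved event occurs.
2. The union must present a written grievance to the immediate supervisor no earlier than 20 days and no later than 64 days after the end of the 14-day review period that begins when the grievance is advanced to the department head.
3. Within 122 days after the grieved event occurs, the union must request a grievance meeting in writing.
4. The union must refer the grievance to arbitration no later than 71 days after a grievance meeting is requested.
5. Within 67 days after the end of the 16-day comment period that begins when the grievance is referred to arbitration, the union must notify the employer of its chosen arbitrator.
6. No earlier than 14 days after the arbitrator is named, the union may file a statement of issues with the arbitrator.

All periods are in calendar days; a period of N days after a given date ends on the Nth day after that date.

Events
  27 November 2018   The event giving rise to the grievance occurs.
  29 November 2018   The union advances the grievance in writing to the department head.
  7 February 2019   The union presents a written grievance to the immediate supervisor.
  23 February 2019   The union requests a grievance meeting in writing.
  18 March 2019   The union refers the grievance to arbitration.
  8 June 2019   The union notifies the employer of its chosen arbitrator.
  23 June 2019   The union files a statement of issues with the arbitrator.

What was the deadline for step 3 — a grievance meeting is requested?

29 March 2019

Step 3 runs from 27 November 2018, when the grieved event occurs. 122 days after 27 November 2018 is 29 March 2019.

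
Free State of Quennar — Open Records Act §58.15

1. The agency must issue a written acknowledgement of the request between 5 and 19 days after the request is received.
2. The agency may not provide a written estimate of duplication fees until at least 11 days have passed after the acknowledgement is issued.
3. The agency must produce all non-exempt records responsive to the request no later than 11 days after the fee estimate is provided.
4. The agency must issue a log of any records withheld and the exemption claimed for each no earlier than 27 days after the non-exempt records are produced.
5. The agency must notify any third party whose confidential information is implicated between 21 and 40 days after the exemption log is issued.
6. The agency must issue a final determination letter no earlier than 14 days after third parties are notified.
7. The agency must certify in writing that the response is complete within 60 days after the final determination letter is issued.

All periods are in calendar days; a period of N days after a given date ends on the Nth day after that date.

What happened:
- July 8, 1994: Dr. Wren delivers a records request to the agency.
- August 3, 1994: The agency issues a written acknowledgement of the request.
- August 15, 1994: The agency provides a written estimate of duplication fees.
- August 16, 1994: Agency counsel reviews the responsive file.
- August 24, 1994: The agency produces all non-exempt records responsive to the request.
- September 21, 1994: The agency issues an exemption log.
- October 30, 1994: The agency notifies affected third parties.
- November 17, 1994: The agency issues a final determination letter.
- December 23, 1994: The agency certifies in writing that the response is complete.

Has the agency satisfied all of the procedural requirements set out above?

No

Step 1 — 5 and 19 days from July 8, 1994 (when the request is received) are July 13, 1994 and July 27, 1994 respectively; done August 3, 1994 — 7 days after the window closed.
Later steps need not be reached.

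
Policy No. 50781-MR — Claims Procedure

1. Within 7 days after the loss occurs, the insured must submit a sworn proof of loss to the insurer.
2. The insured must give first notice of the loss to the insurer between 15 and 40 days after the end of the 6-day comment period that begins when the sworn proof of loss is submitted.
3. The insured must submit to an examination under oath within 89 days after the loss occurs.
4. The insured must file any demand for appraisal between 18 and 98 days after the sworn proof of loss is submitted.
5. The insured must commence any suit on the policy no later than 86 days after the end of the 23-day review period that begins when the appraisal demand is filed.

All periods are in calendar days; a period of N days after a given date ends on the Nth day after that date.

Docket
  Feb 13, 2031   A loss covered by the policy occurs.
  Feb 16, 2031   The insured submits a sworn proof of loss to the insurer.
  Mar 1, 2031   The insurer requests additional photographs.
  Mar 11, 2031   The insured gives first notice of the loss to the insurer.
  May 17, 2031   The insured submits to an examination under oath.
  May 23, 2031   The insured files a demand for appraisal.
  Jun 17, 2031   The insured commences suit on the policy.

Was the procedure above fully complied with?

Step 1 — counting 7 days from Feb 13, 2031 (when the loss occurs) gives a deadline of Feb 20, 2031; done Feb 16, 2031 — timely.
Step 2 — 15 and 40 days from Feb 22, 2031 (end of the 6-day comment period, which began when the sworn proof of loss is submitted on Feb 16, 2031) are Mar 9, 2031 and Apr 3, 2031 respectively; Mar 11, 2031 falls inside that range.
Step 3 — counting 89 days from Feb 13, 2031 (when the loss occurs) gives a deadline of May 13, 2031; done May 17, 2031 — 4 days late.
No need to go further; step 3 was not satisfied.

No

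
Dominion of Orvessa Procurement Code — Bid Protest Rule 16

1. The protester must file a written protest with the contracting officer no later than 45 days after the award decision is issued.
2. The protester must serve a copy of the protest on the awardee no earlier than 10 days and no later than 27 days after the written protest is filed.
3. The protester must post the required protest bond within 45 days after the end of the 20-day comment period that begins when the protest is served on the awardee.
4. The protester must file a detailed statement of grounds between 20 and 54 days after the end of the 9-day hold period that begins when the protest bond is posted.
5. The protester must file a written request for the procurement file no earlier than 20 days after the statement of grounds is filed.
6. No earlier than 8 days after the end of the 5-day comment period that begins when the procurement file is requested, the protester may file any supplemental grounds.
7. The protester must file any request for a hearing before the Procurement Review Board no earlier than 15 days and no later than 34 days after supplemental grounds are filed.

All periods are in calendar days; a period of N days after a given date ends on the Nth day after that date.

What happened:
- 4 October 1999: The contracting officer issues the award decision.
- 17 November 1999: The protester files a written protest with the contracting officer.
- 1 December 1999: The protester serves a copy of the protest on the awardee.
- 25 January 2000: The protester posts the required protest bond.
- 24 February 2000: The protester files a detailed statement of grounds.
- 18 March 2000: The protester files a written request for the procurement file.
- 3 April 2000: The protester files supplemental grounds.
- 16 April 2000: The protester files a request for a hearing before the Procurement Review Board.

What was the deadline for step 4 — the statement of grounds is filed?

The protest bond is posted on 25 January 2000; the 9-day hold period therefore ends 3 February 2000, and step 4 runs from that date. The window is 20–54 days after 3 February 2000; it closes on 28 March 2000.

28 March 2000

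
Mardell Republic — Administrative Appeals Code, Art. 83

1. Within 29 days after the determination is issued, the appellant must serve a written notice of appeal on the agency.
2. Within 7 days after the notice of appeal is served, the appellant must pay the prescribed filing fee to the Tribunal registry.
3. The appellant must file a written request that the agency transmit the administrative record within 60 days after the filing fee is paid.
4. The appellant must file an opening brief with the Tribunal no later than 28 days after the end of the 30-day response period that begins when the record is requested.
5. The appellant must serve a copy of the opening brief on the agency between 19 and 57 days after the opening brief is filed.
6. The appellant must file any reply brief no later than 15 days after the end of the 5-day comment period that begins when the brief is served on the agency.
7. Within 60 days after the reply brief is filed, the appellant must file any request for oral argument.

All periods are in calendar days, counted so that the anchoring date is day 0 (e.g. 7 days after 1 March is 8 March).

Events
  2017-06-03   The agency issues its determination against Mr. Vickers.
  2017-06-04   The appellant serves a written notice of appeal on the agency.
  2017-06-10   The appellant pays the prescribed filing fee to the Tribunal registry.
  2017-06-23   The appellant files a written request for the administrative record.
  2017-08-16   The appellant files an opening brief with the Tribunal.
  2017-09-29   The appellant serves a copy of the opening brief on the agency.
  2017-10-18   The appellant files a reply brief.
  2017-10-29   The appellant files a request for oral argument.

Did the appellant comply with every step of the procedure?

Step 1: 29 days after 2017-06-03 (when the determination is issued) is 2017-07-02; 2017-06-04 is within that limit.
Step 2: 7 days after 2017-06-04 (when the notice of appeal is served) is 2017-06-11; completed 2017-06-10, before the deadline.
Step 3: 60 days after 2017-06-10 (when the filing fee is paid) is 2017-08-09; 2017-06-23 is within that limit.
Step 4: 28 days after 2017-07-23 (end of the 30-day response period, which began when the record is requested on 2017-06-23) is 2017-08-20; completed 2017-08-16, before the deadline.
Step 5: the window is 19–57 days after 2017-08-16 (when the opening brief is filed), so 2017-09-04 through 2017-10-12; done 2017-09-29 — within the window.
Step 6: 15 days after 2017-10-04 (end of the 5-day comment period, which began when the brief is served on the agency on 2017-09-29) is 2017-10-19; done 2017-10-18 — timely.
Step 7: 60 days after 2017-10-18 (when the reply brief is filed) is 2017-12-17; 2017-10-29 is within that limit.

Yes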